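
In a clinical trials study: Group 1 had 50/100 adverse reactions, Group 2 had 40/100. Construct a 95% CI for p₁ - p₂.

p̂₁ = 0.5, p̂₂ = 0.4. Difference = 0.1. CI = (-0.037, 0.237)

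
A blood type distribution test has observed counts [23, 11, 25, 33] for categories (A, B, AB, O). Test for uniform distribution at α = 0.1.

Expected = 23 each. χ² = Σ(O-E)²/E = 10.783. df = 3, critical value = 6.251. Reject H₀.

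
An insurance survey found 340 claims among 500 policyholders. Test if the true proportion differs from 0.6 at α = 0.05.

p̂ = 0.68, p₀ = 0.6. z = (p̂ - p₀)/√(p₀(1-p₀)/n) = 3.651. Critical: ±1.96. Reject H₀.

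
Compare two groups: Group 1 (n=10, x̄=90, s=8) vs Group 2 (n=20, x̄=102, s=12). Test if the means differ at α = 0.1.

Pooled sp = 10.88. t = -2.849, df = 28. Critical t = ±1.701. Reject H₀.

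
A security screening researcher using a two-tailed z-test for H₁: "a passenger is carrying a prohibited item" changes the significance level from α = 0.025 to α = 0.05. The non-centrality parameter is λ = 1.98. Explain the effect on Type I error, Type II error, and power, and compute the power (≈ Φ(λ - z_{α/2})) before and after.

Increasing α from 0.025 to 0.05:
• Type I error rate increases (α is the Type I rate by definition).
• Critical value moves from z_{α/2} = 2.241 to 1.96, so power = Φ(λ - z_{α/2}) goes from Φ(1.98 - 2.241) = 0.397 to Φ(1.98 - 1.96) = 0.508.
• Type II error rate β = 1 - power therefore decreases (0.603 → 0.492).
Appropriate when false negatives are costly — here, letting a prohibited item through — security breach.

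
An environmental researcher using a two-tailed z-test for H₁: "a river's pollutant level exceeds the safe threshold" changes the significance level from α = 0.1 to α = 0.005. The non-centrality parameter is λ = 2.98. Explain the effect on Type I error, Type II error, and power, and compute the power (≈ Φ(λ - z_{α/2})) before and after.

Decreasing α from 0.1 to 0.005:
• Type I error rate decreases (α is the Type I rate by definition).
• Critical value moves from z_{α/2} = 1.645 to 2.807, so power = Φ(λ - z_{α/2}) goes from Φ(2.98 - 1.645) = 0.909 to Φ(2.98 - 2.807) = 0.569.
• Type II error rate β = 1 - power therefore increases (0.091 → 0.431).
Appropriate when false positives are costly — here, shutting down a compliant factory unnecessarily.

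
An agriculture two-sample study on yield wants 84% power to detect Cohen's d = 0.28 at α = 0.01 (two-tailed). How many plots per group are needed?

z_{α/2} = 2.576, z_β = Φ⁻¹(0.84) = 0.994. For small effect (d = 0.28): n per group = 2(z_{α/2} + z_β)²/d² = 2(2.576 + 0.994)²/0.28² = 325.1 → 326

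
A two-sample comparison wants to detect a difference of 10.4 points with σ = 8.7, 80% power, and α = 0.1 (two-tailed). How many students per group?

n per group = 2(z_α/2 + z_β)²σ²/d² = 2×(1.645 + 0.84)²×8.7²/10.4² = 8.6 → n = 9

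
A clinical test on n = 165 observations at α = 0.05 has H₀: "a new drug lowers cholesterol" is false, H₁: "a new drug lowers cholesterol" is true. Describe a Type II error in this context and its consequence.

Type II error: failing to reject H₀ when it is false — concluding that a new drug lowers cholesterol is not supported when in fact it is. Consequence: shelving an effective drug — patients miss out on a treatment that would have helped.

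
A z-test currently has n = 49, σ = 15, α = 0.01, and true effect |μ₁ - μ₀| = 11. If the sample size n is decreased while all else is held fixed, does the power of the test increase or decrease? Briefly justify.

Power decreases: a smaller n inflates the standard error σ/√n, pulling the sampling distribution under H₁ back toward the critical value.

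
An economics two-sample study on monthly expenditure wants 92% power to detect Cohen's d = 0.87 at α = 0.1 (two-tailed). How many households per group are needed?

z_{α/2} = 1.645, z_β = Φ⁻¹(0.92) = 1.405. For large effect (d = 0.87): n per group = 2(z_{α/2} + z_β)²/d² = 2(1.645 + 1.405)²/0.87² = 24.6 → 25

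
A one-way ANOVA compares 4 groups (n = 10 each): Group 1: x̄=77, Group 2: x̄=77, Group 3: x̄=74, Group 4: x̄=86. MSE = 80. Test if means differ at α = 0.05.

Grand mean = 78.5. SS_between = 810.0, MS_between = 270.0. F = 3.375, F_crit ≈ 2.866. Reject H₀.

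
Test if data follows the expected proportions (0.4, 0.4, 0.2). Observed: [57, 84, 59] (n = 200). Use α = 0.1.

Expected: [80.0, 80.0, 40.0]. χ² = 15.838. df = 2, critical = 4.605. Reject H₀.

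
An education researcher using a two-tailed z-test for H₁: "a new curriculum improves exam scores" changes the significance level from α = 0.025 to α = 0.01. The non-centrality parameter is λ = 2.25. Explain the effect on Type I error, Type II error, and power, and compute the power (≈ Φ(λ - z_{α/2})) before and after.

Decreasing α from 0.025 to 0.01:
• Type I error rate decreases (α is the Type I rate by definition).
• Critical value moves from z_{α/2} = 2.241 to 2.576, so power = Φ(λ - z_{α/2}) goes from Φ(2.25 - 2.241) = 0.504 to Φ(2.25 - 2.576) = 0.372.
• Type II error rate β = 1 - power therefore increases (0.496 → 0.628).
Appropriate when false positives are costly — here, adopting a curriculum that gives no real benefit — disruption for nothing.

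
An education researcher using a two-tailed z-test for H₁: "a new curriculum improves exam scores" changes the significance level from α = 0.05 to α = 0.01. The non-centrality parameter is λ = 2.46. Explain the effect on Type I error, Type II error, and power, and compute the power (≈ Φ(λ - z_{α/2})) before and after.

Decreasing α from 0.05 to 0.01:
• Type I error rate decreases (α is the Type I rate by definition).
• Critical value moves from z_{α/2} = 1.96 to 2.576, so power = Φ(λ - z_{α/2}) goes from Φ(2.46 - 1.96) = 0.691 to Φ(2.46 - 2.576) = 0.454.
• Type II error rate β = 1 - power therefore increases (0.309 → 0.546).
Appropriate when false positives are costly — here, adopting a curriculum that gives no real benefit — disruption for nothing.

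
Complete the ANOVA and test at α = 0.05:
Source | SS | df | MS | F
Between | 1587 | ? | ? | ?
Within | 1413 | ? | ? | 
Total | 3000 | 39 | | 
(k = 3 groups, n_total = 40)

df_between = 2, df_within = 37. MS_between = 793.5, MS_within = 38.19. F = 20.778, F_crit ≈ 3.252. Reject H₀.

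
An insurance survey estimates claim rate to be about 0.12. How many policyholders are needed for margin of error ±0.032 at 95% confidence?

n = z²p(1-p)/E² = 1.96²×0.12×0.88/0.032² = 396.2 → n = 397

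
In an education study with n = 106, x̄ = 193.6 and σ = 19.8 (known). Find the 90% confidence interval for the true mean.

CI = x̄ ± z*(σ/√n) = 193.6 ± 1.645(19.8/√106) = 193.6 ± 3.16 = (190.44, 196.76)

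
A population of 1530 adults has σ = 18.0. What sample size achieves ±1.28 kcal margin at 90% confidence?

Without FPC: n₀ = (1.645×18.0/1.28)² = 535.127. With FPC: n = n₀N/(n₀+N-1) = 396.7 → n = 397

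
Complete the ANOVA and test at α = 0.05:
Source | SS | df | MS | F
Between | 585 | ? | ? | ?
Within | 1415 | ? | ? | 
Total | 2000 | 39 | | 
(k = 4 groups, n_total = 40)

df_between = 3, df_within = 36. MS_between = 195.0, MS_within = 39.31. F = 4.961, F_crit ≈ 2.866. Reject H₀.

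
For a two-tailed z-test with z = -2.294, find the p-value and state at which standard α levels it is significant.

p = 2·P(Z > |-2.294|) = 2·(1 - Φ(2.294)) ≈ 0.0218. Significant at α = 0.1; Significant at α = 0.05.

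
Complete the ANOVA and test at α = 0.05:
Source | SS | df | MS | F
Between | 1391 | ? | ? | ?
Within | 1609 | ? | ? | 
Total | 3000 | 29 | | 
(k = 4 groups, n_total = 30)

df_between = 3, df_within = 26. MS_between = 463.67, MS_within = 61.88. F = 7.492, F_crit ≈ 2.975. Reject H₀.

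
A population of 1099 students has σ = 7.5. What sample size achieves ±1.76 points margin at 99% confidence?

Without FPC: n₀ = (2.576×7.5/1.76)² = 120.501. With FPC: n = n₀N/(n₀+N-1) = 108.7 → n = 109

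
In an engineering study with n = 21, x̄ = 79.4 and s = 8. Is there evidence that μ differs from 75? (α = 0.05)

t = (x̄ - μ₀)/(s/√n) = (79.4 - 75)/(8/√21) = 2.52. df = 20, critical t = ±2.086. Reject H₀.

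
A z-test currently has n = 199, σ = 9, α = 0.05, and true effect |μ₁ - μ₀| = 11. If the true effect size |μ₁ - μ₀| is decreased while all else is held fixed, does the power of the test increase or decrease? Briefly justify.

Power decreases: a smaller true effect decreases the non-centrality λ = |μ₁ - μ₀|/(σ/√n).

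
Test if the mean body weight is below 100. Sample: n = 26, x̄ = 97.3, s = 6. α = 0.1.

t = (97.3 - 100)/(6/√26) = -2.295, df = 25. Critical t = -1.316. Reject H₀.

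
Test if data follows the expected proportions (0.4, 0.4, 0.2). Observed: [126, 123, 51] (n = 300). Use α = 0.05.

Expected: [120.0, 120.0, 60.0]. χ² = 1.725. df = 2, critical = 5.991. Fail to reject H₀.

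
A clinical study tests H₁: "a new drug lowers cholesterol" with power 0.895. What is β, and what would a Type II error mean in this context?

β = 1 - power = 1 - 0.895 = 0.105. A Type II error is failing to reject H₀ when H₀ is false (false negative) — here, failing to conclude that a new drug lowers cholesterol when in fact it is true. Consequence: shelving an effective drug — patients miss out on a treatment that would have helped.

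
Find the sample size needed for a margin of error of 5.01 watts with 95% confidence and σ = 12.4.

n = (z*σ/E)² = (1.96×12.4/5.01)² = 23.5 → n = 24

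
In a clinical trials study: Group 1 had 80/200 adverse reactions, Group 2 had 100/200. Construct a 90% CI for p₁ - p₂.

p̂₁ = 0.4, p̂₂ = 0.5. Difference = -0.1. CI = (-0.181, -0.019)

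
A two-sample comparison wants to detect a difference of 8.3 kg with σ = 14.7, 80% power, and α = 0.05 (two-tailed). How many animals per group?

n per group = 2(z_α/2 + z_β)²σ²/d² = 2×(1.96 + 0.84)²×14.7²/8.3² = 49.2 → n = 50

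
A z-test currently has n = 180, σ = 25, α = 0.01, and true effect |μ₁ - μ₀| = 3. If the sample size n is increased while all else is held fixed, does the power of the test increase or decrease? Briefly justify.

Power increases: a larger n shrinks the standard error σ/√n, moving the sampling distribution under H₁ further from the critical value.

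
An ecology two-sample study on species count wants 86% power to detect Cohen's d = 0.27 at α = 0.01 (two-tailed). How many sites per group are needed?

z_{α/2} = 2.576, z_β = Φ⁻¹(0.86) = 1.08. For small effect (d = 0.27): n per group = 2(z_{α/2} + z_β)²/d² = 2(2.576 + 1.08)²/0.27² = 366.7 → 367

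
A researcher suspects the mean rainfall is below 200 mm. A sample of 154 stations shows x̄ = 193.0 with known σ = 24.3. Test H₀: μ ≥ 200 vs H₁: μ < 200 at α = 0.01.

z = -3.575. Critical value: -2.33. Reject H₀.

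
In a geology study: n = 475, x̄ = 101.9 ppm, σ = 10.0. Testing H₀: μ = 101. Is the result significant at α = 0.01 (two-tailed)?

z = (101.9 - 101)/(10.0/√475) = 1.962. Since |z| ≤ 2.576, not significant at α = 0.01.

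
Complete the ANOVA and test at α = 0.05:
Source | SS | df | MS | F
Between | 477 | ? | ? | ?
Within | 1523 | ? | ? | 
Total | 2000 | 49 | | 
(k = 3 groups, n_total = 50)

df_between = 2, df_within = 47. MS_between = 238.5, MS_within = 32.4. F = 7.36, F_crit ≈ 3.195. Reject H₀.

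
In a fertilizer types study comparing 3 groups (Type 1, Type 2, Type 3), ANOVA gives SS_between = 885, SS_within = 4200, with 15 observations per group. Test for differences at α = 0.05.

df_between = 2, df_within = 42. F = MS_between/MS_within = 442.5/100.0 = 4.425. F_crit ≈ 3.22. Reject H₀. At least one mean differs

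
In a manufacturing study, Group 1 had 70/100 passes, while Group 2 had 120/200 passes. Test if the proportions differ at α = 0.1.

p̂₁ = 0.7, p̂₂ = 0.6, pooled p̂ = 0.633. z = 1.694. Critical: ±1.645. Reject H₀.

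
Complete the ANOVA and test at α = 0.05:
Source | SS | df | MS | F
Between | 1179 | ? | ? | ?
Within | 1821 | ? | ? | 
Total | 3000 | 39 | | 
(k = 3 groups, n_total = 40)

df_between = 2, df_within = 37. MS_between = 589.5, MS_within = 49.22. F = 11.978, F_crit ≈ 3.252. Reject H₀.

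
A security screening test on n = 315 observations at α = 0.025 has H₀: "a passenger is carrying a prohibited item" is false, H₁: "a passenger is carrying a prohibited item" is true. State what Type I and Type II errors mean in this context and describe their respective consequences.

Type I (false positive): concluding that a passenger is carrying a prohibited item when it is not — detaining an innocent passenger — delay and inconvenience. Type II (false negative): failing to conclude that a passenger is carrying a prohibited item when it is — letting a prohibited item through — security breach. Which is costlier depends on domain priorities and is a judgement call rather than a statistical fact.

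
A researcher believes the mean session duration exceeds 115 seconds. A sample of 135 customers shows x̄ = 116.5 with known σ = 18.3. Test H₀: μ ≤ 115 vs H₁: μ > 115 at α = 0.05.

z = 0.952. Critical value: 1.645. Fail to reject H₀.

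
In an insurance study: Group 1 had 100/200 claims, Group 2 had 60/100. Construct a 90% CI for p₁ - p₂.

p̂₁ = 0.5, p̂₂ = 0.6. Difference = -0.1. CI = (-0.199, -0.001)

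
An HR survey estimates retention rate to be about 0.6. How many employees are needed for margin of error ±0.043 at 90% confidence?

n = z²p(1-p)/E² = 1.645²×0.6×0.4/0.043² = 351.2 → n = 352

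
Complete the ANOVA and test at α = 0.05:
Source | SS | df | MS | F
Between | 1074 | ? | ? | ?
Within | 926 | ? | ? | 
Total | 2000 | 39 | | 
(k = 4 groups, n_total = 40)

df_between = 3, df_within = 36. MS_between = 358.0, MS_within = 25.72. F = 13.918, F_crit ≈ 2.866. Reject H₀.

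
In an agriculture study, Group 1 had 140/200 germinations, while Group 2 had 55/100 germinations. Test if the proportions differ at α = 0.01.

p̂₁ = 0.7, p̂₂ = 0.55, pooled p̂ = 0.65. z = 2.568. Critical: ±2.576. Fail to reject H₀.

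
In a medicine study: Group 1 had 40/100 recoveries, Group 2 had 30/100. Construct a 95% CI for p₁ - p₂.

p̂₁ = 0.4, p̂₂ = 0.3. Difference = 0.1. CI = (-0.031, 0.231)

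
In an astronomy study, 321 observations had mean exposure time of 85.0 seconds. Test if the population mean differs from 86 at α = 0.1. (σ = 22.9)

z = (x̄ - μ₀)/(σ/√n) = (85.0 - 86)/(22.9/√321) = -0.782. Critical value: ±1.645. Since |-0.782| ≤ 1.645, Fail to reject H₀.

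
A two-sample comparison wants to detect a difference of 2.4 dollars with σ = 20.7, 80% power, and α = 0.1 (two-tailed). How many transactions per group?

n per group = 2(z_α/2 + z_β)²σ²/d² = 2×(1.645 + 0.84)²×20.7²/2.4² = 918.8 → n = 919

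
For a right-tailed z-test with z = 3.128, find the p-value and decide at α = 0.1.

p = P(Z > 3.128) = 1 - Φ(3.128) ≈ 0.0009. Since p < 0.1, reject H₀ (significant) at α = 0.1.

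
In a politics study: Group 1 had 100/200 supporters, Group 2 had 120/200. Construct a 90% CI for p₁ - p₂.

p̂₁ = 0.5, p̂₂ = 0.6. Difference = -0.1. CI = (-0.181, -0.019)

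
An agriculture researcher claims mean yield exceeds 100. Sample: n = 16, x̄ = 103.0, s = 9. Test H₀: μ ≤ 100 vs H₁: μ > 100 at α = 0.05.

t = (103.0 - 100)/(9/√16) = 1.333, df = 15. Critical t = 1.753. Fail to reject H₀.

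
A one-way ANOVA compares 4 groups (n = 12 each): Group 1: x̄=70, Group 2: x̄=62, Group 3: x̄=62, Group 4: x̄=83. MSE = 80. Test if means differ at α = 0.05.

Grand mean = 69.25. SS_between = 3537.0, MS_between = 1179.0. F = 14.738, F_crit ≈ 2.816. Reject H₀.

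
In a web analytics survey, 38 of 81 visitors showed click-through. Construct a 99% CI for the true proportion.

p̂ = 0.469. CI = p̂ ± z*√(p̂(1-p̂)/n) = (0.326, 0.612)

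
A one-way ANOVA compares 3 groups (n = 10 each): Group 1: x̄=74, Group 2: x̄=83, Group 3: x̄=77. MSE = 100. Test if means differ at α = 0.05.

Grand mean = 78.0. SS_between = 420.0, MS_between = 210.0. F = 2.1, F_crit ≈ 3.354. Fail to reject H₀.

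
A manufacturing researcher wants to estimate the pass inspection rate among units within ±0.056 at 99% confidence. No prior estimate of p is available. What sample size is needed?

Conservative approach: use p = 0.5 (maximizes p(1-p) = 0.25). n = z²(0.25)/E² = 2.576²×0.25/0.056² = 529.0 → n = 529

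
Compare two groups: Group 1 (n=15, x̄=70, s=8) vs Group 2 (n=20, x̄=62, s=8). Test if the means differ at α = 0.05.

Pooled sp = 8.0. t = 2.928, df = 33. Critical t = ±2.035. Reject H₀.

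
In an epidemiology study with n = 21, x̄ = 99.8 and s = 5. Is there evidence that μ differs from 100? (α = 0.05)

t = (x̄ - μ₀)/(s/√n) = (99.8 - 100)/(5/√21) = -0.183. df = 20, critical t = ±2.086. Fail to reject H₀.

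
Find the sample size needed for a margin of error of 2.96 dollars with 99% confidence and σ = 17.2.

n = (z*σ/E)² = (2.576×17.2/2.96)² = 224.1 → n = 225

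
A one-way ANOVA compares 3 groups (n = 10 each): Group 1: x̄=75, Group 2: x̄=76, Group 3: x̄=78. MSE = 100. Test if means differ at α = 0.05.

Grand mean = 76.33. SS_between = 46.67, MS_between = 23.33. F = 0.233, F_crit ≈ 3.354. Fail to reject H₀.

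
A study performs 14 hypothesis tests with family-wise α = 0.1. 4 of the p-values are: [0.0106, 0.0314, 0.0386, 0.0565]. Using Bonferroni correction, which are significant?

Bonferroni α = 0.1/14 = 0.00714. None of the given p-values are significant.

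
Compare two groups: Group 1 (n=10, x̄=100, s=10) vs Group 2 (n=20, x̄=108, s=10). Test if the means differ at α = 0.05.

Pooled sp = 10.0. t = -2.066, df = 28. Critical t = ±2.048. Reject H₀.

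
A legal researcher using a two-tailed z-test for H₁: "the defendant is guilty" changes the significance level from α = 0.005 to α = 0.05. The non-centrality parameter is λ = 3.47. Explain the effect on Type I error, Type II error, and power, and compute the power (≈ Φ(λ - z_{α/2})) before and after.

Increasing α from 0.005 to 0.05:
• Type I error rate increases (α is the Type I rate by definition).
• Critical value moves from z_{α/2} = 2.807 to 1.96, so power = Φ(λ - z_{α/2}) goes from Φ(3.47 - 2.807) = 0.746 to Φ(3.47 - 1.96) = 0.934.
• Type II error rate β = 1 - power therefore decreases (0.254 → 0.066).
Appropriate when false negatives are costly — here, acquitting a guilty person.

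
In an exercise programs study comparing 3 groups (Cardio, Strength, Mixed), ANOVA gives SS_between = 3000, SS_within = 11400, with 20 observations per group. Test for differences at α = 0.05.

df_between = 2, df_within = 57. F = MS_between/MS_within = 1500.0/200.0 = 7.5. F_crit ≈ 3.159. Reject H₀. At least one mean differs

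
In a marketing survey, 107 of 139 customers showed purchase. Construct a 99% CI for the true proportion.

p̂ = 0.77. CI = p̂ ± z*√(p̂(1-p̂)/n) = (0.678, 0.862)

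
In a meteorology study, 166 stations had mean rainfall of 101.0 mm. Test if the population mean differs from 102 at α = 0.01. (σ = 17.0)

z = (x̄ - μ₀)/(σ/√n) = (101.0 - 102)/(17.0/√166) = -0.758. Critical value: ±2.576. Since |-0.758| ≤ 2.576, Fail to reject H₀.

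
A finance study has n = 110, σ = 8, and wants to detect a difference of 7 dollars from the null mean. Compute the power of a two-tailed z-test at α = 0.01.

SE = σ/√n = 8/√110 = 0.763. Non-centrality λ = d/SE = 7/0.763 = 9.177. Power ≈ Φ(λ - z_{α/2}) = Φ(9.177 - 2.576) = Φ(6.601) = 1.0.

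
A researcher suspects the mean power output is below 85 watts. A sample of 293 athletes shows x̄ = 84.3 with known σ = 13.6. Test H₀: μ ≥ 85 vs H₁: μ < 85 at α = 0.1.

z = -0.881. Critical value: -1.28. Fail to reject H₀.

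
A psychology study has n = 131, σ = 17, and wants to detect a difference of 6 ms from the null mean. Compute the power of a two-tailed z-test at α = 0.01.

SE = σ/√n = 17/√131 = 1.485. Non-centrality λ = d/SE = 6/1.485 = 4.04. Power ≈ Φ(λ - z_{α/2}) = Φ(4.04 - 2.576) = Φ(1.464) = 0.928.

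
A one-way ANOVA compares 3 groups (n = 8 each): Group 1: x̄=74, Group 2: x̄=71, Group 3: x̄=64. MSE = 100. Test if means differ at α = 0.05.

Grand mean = 69.67. SS_between = 421.33, MS_between = 210.67. F = 2.107, F_crit ≈ 3.467. Fail to reject H₀.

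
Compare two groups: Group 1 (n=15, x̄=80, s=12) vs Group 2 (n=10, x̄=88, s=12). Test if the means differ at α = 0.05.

Pooled sp = 12.0. t = -1.633, df = 23. Critical t = ±2.069. Fail to reject H₀.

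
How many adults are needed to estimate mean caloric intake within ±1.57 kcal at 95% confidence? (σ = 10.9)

n = (z*σ/E)² = (1.96×10.9/1.57)² = 185.2 → n = 186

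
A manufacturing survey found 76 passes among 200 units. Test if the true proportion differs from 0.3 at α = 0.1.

p̂ = 0.38, p₀ = 0.3. z = (p̂ - p₀)/√(p₀(1-p₀)/n) = 2.469. Critical: ±1.645. Reject H₀.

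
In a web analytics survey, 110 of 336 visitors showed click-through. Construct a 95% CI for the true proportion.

p̂ = 0.327. CI = p̂ ± z*√(p̂(1-p̂)/n) = (0.277, 0.378)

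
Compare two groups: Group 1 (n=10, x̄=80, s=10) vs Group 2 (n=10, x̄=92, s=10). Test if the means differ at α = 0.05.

Pooled sp = 10.0. t = -2.683, df = 18. Critical t = ±2.101. Reject H₀.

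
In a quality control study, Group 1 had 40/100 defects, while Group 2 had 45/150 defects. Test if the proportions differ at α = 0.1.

p̂₁ = 0.4, p̂₂ = 0.3, pooled p̂ = 0.34. z = 1.635. Critical: ±1.645. Fail to reject H₀.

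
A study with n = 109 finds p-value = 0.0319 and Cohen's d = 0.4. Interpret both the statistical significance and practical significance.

Statistically significant (p = 0.0319 < 0.05). Cohen's d = 0.4 indicates a small effect size. Both statistical and practical significance should be considered.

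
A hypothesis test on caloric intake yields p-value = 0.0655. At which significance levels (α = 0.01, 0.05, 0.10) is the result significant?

p = 0.0655. Significant at: α = 0.1.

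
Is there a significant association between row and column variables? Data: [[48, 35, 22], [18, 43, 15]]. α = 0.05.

χ² = 11.428. df = 2, critical = 5.991. Reject H₀. Variables are dependent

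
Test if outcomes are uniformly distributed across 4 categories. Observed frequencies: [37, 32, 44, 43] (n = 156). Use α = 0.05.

Expected = 39 each. χ² = Σ(O-E)²/E = 2.41. df = 3, critical value = 7.815. Fail to reject H₀.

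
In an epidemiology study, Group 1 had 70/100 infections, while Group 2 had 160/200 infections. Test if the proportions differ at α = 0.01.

p̂₁ = 0.7, p̂₂ = 0.8, pooled p̂ = 0.767. z = -1.93. Critical: ±2.576. Fail to reject H₀.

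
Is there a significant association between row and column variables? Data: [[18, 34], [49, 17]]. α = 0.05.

χ² = 18.611. df = 1, critical = 3.841. Reject H₀. Variables are dependent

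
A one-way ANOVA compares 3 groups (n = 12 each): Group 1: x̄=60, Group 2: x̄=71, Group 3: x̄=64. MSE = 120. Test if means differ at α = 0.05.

Grand mean = 65.0. SS_between = 744.0, MS_between = 372.0. F = 3.1, F_crit ≈ 3.285. Fail to reject H₀.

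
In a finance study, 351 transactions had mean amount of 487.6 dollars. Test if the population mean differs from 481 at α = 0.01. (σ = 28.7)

z = (x̄ - μ₀)/(σ/√n) = (487.6 - 481)/(28.7/√351) = 4.308. Critical value: ±2.576. Since |4.308| > 2.576, Reject H₀.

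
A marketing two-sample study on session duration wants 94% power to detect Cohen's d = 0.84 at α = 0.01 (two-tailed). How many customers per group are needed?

z_{α/2} = 2.576, z_β = Φ⁻¹(0.94) = 1.555. For large effect (d = 0.84): n per group = 2(z_{α/2} + z_β)²/d² = 2(2.576 + 1.555)²/0.84² = 48.4 → 49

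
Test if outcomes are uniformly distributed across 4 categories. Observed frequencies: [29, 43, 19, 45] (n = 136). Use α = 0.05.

Expected = 34 each. χ² = Σ(O-E)²/E = 13.294. df = 3, critical value = 7.815. Reject H₀.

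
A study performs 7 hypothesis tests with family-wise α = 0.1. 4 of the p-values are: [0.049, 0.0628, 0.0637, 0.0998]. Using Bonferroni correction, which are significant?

Bonferroni α = 0.1/7 = 0.01429. None of the given p-values are significant.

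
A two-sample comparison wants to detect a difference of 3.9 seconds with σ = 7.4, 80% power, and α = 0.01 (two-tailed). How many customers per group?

n per group = 2(z_α/2 + z_β)²σ²/d² = 2×(2.576 + 0.84)²×7.4²/3.9² = 84.02 → n = 85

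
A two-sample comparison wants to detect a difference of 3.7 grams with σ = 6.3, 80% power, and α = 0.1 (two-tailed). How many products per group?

n per group = 2(z_α/2 + z_β)²σ²/d² = 2×(1.645 + 0.84)²×6.3²/3.7² = 35.8 → n = 36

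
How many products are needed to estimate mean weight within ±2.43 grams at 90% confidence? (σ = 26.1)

n = (z*σ/E)² = (1.645×26.1/2.43)² = 312.2 → n = 313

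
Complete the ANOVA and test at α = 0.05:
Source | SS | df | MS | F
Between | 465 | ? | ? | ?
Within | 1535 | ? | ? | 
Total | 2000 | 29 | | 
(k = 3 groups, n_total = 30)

df_between = 2, df_within = 27. MS_between = 232.5, MS_within = 56.85. F = 4.09, F_crit ≈ 3.354. Reject H₀.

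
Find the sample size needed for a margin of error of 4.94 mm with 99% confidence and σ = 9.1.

n = (z*σ/E)² = (2.576×9.1/4.94)² = 22.5 → n = 23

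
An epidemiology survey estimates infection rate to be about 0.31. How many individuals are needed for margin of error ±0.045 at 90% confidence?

n = z²p(1-p)/E² = 1.645²×0.31×0.69/0.045² = 285.8 → n = 286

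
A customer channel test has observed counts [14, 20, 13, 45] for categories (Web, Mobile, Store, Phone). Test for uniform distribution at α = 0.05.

Expected = 23 each. χ² = Σ(O-E)²/E = 29.304. df = 3, critical value = 7.815. Reject H₀.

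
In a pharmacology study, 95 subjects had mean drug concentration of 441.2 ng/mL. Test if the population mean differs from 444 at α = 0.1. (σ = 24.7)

z = (x̄ - μ₀)/(σ/√n) = (441.2 - 444)/(24.7/√95) = -1.105. Critical value: ±1.645. Since |-1.105| ≤ 1.645, Fail to reject H₀.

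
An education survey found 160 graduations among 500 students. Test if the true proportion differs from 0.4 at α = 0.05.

p̂ = 0.32, p₀ = 0.4. z = (p̂ - p₀)/√(p₀(1-p₀)/n) = -3.651. Critical: ±1.96. Reject H₀.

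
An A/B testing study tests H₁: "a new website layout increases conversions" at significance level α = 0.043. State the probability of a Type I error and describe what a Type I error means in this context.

P(Type I error) = α = 0.043. A Type I error is rejecting H₀ when H₀ is actually true (false positive) — here, concluding that a new website layout increases conversions when in fact this is not the case. Consequence: rolling out a layout that doesn't actually help — wasted engineering effort.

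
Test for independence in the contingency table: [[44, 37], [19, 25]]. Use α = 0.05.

χ² = 1.415. df = 1, critical = 3.841. Fail to reject H₀. No evidence of dependence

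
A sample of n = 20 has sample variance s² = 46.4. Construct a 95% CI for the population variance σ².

df = 19. χ²_{0.025} = 32.852, χ²_{0.975} = 8.907. CI for σ² = ((n-1)s²/χ²_{α/2}, (n-1)s²/χ²_{1-α/2}) = (19·46.4/32.852, 19·46.4/8.907) = (26.84, 98.98)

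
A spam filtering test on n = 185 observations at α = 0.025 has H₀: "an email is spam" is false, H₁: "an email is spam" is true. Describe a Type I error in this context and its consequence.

Type I error: rejecting H₀ when it is true — concluding that an email is spam when in fact it is not. Consequence: a legitimate email is sent to the spam folder and the user misses it.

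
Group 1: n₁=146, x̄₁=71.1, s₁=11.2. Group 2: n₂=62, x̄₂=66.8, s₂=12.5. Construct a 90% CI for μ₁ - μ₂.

Difference = 4.3. SE = √(11.2²/146 + 12.5²/62) = 1.838. CI = (1.28, 7.32)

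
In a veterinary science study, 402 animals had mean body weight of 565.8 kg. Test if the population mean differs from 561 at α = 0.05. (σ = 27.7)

z = (x̄ - μ₀)/(σ/√n) = (565.8 - 561)/(27.7/√402) = 3.474. Critical value: ±1.96. Since |3.474| > 1.96, Reject H₀.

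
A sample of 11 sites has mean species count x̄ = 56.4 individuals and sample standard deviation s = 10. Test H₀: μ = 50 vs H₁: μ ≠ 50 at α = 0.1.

t = (x̄ - μ₀)/(s/√n) = (56.4 - 50)/(10/√11) = 2.123. df = 10, critical t = ±1.812. Reject H₀.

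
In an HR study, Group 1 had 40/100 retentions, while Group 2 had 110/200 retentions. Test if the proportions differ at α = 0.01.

p̂₁ = 0.4, p̂₂ = 0.55, pooled p̂ = 0.5. z = -2.449. Critical: ±2.576. Fail to reject H₀.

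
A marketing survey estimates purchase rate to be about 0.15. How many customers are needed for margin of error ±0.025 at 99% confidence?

n = z²p(1-p)/E² = 2.576²×0.15×0.85/0.025² = 1353.7 → n = 1354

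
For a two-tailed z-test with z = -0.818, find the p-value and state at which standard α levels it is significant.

p = 2·P(Z > |-0.818|) = 2·(1 - Φ(0.818)) ≈ 0.4134. Not significant at any standard level.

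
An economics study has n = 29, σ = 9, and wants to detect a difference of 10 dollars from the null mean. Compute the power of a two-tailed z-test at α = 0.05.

SE = σ/√n = 9/√29 = 1.671. Non-centrality λ = d/SE = 10/1.671 = 5.984. Power ≈ Φ(λ - z_{α/2}) = Φ(5.984 - 1.96) = Φ(4.024) = 1.0.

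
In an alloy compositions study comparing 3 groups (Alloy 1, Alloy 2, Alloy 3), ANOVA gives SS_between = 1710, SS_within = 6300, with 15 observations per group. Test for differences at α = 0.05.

df_between = 2, df_within = 42. F = MS_between/MS_within = 855.0/150.0 = 5.7. F_crit ≈ 3.22. Reject H₀. At least one mean differs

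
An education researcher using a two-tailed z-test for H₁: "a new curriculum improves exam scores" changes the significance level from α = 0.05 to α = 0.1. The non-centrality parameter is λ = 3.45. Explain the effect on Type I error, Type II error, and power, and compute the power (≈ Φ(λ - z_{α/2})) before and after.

Increasing α from 0.05 to 0.1:
• Type I error rate increases (α is the Type I rate by definition).
• Critical value moves from z_{α/2} = 1.96 to 1.645, so power = Φ(λ - z_{α/2}) goes from Φ(3.45 - 1.96) = 0.932 to Φ(3.45 - 1.645) = 0.964.
• Type II error rate β = 1 - power therefore decreases (0.068 → 0.036).
Appropriate when false negatives are costly — here, keeping the old curriculum when the new one would have helped students.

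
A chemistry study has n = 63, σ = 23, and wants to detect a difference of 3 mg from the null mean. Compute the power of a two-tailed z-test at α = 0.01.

SE = σ/√n = 23/√63 = 2.898. Non-centrality λ = d/SE = 3/2.898 = 1.035. Power ≈ Φ(λ - z_{α/2}) = Φ(1.035 - 2.576) = Φ(-1.541) = 0.062.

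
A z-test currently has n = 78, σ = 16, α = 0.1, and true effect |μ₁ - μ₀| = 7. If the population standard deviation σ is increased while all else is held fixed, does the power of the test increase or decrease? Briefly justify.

Power decreases: a larger σ inflates the standard error σ/√n, pulling the sampling distribution under H₁ back toward the critical value.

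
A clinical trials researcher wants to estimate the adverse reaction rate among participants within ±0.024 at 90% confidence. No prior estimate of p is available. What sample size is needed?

Conservative approach: use p = 0.5 (maximizes p(1-p) = 0.25). n = z²(0.25)/E² = 1.645²×0.25/0.024² = 1174.5 → n = 1175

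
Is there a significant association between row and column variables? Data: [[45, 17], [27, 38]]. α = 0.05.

χ² = 12.454. df = 1, critical = 3.841. Reject H₀. Variables are dependent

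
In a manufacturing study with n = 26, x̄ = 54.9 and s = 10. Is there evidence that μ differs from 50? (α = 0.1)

t = (x̄ - μ₀)/(s/√n) = (54.9 - 50)/(10/√26) = 2.499. df = 25, critical t = ±1.708. Reject H₀.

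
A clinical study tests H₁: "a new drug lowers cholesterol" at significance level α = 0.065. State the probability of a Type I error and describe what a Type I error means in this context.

P(Type I error) = α = 0.065. A Type I error is rejecting H₀ when H₀ is actually true (false positive) — here, concluding that a new drug lowers cholesterol when in fact this is not the case. Consequence: approving an ineffective drug — patients take a useless medication and may skip effective alternatives.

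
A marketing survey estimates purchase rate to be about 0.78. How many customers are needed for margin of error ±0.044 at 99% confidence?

n = z²p(1-p)/E² = 2.576²×0.78×0.22/0.044² = 588.2 → n = 589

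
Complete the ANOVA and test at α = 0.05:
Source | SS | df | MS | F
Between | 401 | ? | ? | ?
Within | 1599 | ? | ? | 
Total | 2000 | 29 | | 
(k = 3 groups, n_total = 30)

df_between = 2, df_within = 27. MS_between = 200.5, MS_within = 59.22. F = 3.386, F_crit ≈ 3.354. Reject H₀.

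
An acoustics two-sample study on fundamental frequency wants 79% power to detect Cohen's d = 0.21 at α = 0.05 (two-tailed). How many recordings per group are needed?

z_{α/2} = 1.96, z_β = Φ⁻¹(0.79) = 0.806. For small effect (d = 0.21): n per group = 2(z_{α/2} + z_β)²/d² = 2(1.96 + 0.806)²/0.21² = 347.0 → 347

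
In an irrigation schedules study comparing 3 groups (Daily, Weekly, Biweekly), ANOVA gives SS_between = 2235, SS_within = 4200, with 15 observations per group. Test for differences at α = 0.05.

df_between = 2, df_within = 42. F = MS_between/MS_within = 1117.5/100.0 = 11.175. F_crit ≈ 3.22. Reject H₀. At least one mean differs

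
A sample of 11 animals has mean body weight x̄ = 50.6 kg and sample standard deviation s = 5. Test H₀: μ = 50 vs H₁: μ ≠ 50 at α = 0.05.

t = (x̄ - μ₀)/(s/√n) = (50.6 - 50)/(5/√11) = 0.398. df = 10, critical t = ±2.228. Fail to reject H₀.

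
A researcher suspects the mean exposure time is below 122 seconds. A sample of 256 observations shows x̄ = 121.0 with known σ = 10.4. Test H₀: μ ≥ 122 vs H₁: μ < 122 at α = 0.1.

z = -1.538. Critical value: -1.28. Reject H₀.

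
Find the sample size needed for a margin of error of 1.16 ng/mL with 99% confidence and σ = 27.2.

n = (z*σ/E)² = (2.576×27.2/1.16)² = 3648.5 → n = 3649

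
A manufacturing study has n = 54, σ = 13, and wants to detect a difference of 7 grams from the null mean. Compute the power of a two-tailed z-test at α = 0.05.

SE = σ/√n = 13/√54 = 1.769. Non-centrality λ = d/SE = 7/1.769 = 3.957. Power ≈ Φ(λ - z_{α/2}) = Φ(3.957 - 1.96) = Φ(1.997) = 0.977.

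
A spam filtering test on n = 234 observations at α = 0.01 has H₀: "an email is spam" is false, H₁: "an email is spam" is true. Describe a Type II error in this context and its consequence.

Type II error: failing to reject H₀ when it is false — concluding that an email is spam is not supported when in fact it is. Consequence: a spam email lands in the inbox.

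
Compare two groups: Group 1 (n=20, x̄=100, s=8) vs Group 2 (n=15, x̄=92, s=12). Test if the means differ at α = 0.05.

Pooled sp = 9.9. t = 2.367, df = 33. Critical t = ±2.035. Reject H₀.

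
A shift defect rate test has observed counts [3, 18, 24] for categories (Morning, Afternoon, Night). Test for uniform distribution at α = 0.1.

Expected = 15 each. χ² = Σ(O-E)²/E = 15.6. df = 2, critical value = 4.605. Reject H₀.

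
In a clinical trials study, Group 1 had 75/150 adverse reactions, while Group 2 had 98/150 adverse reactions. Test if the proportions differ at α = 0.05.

p̂₁ = 0.5, p̂₂ = 0.653, pooled p̂ = 0.577. z = -2.688. Critical: ±1.96. Reject H₀.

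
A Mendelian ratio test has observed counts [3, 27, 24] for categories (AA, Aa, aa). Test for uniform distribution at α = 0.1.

Expected = 18 each. χ² = Σ(O-E)²/E = 19.0. df = 2, critical value = 4.605. Reject H₀.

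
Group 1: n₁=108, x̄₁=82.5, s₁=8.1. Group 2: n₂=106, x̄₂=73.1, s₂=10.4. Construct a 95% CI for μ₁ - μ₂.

Difference = 9.4. SE = √(8.1²/108 + 10.4²/106) = 1.276. CI = (6.9, 11.9)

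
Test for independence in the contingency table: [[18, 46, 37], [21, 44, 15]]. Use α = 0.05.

χ² = 7.244. df = 2, critical = 5.991. Reject H₀. Variables are dependent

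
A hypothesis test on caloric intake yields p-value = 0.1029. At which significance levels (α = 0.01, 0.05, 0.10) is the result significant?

p = 0.1029. Not significant at any of the given levels.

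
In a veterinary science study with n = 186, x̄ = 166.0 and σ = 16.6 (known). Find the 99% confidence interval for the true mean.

CI = x̄ ± z*(σ/√n) = 166.0 ± 2.576(16.6/√186) = 166.0 ± 3.14 = (162.86, 169.14)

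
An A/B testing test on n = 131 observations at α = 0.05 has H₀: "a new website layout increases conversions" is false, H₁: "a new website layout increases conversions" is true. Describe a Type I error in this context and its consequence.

Type I error: rejecting H₀ when it is true — concluding that a new website layout increases conversions when in fact it is not. Consequence: rolling out a layout that doesn't actually help — wasted engineering effort.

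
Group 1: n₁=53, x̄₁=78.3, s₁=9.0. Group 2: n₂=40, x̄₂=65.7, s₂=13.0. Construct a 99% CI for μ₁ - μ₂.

Difference = 12.6. SE = √(9.0²/53 + 13.0²/40) = 2.399. CI = (6.42, 18.78)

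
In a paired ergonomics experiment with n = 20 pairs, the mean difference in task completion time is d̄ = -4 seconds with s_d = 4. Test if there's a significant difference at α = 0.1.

t = d̄/(s_d/√n) = -4/(4/√20) = -4.472. df = 19, critical t = ±1.729. Reject H₀.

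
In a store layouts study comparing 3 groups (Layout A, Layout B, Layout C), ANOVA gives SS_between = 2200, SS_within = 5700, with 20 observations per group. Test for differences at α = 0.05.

df_between = 2, df_within = 57. F = MS_between/MS_within = 1100.0/100.0 = 11.0. F_crit ≈ 3.159. Reject H₀. At least one mean differs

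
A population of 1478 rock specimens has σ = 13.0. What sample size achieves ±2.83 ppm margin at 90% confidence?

Without FPC: n₀ = (1.645×13.0/2.83)² = 57.101. With FPC: n = n₀N/(n₀+N-1) = 55.01 → n = 56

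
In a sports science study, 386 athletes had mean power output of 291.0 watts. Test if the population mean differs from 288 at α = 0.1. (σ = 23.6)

z = (x̄ - μ₀)/(σ/√n) = (291.0 - 288)/(23.6/√386) = 2.497. Critical value: ±1.645. Since |2.497| > 1.645, Reject H₀.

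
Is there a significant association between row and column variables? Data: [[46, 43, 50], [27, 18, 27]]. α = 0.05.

χ² = 0.875. df = 2, critical = 5.991. Fail to reject H₀. No evidence of dependence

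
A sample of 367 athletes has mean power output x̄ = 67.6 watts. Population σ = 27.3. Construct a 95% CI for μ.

CI = x̄ ± z*(σ/√n) = 67.6 ± 1.96(27.3/√367) = 67.6 ± 2.79 = (64.81, 70.39)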